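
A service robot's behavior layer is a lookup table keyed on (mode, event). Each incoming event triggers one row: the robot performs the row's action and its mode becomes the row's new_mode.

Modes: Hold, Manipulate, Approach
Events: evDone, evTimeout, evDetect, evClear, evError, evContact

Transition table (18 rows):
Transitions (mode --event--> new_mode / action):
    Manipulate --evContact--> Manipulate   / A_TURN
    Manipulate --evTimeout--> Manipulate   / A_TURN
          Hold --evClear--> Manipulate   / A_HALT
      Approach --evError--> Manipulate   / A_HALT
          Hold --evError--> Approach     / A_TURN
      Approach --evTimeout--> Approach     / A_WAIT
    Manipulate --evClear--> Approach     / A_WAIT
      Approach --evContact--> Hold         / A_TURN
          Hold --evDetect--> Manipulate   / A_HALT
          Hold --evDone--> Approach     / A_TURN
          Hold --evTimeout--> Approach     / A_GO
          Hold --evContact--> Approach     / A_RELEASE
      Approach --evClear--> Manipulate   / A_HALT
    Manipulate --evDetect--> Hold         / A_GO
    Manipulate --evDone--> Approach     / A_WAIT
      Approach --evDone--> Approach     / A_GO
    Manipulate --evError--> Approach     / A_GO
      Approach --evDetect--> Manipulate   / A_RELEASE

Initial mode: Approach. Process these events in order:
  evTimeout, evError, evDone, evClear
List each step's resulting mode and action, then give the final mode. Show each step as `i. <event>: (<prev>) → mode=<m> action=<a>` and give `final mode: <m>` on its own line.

1. evTimeout: (Approach) → mode=Approach action=A_WAIT
2. evError: (Approach) → mode=Manipulate action=A_HALT
3. evDone: (Manipulate) → mode=Approach action=A_WAIT
4. evClear: (Approach) → mode=Manipulate action=A_HALT

final mode: Manipulate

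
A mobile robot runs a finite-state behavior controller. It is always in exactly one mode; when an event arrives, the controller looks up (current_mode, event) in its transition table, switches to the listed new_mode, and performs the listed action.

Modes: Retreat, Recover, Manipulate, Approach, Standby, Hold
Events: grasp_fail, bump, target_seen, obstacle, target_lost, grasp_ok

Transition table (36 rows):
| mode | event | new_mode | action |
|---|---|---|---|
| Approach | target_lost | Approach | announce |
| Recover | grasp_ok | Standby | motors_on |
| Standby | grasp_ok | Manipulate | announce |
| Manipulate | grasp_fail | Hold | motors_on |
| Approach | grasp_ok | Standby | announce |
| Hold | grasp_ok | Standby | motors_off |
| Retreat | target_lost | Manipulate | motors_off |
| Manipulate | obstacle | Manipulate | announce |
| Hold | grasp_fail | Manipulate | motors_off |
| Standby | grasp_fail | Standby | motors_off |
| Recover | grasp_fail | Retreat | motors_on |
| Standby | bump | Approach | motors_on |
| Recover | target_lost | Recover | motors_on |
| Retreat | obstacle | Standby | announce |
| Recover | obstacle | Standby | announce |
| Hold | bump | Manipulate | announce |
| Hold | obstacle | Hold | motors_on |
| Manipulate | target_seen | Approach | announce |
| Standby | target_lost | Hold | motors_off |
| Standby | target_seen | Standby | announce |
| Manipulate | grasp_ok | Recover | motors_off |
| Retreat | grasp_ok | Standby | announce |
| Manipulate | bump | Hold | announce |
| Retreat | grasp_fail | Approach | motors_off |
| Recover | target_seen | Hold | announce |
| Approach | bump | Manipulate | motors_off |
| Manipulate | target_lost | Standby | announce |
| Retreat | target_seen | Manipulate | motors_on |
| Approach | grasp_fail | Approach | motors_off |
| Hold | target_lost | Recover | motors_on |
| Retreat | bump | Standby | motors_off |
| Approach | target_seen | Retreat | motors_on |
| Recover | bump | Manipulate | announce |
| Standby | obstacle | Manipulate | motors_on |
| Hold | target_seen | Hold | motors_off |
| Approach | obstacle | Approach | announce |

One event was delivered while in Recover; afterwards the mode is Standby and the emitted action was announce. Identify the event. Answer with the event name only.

obstacle

try grasp_fail: (Recover, grasp_fail) → (Retreat, motors_on)
try bump: (Recover, bump) → (Manipulate, announce)
try target_seen: (Recover, target_seen) → (Hold, announce)
try obstacle: (Recover, obstacle) → (Standby, announce)  ← matches
try target_lost: (Recover, target_lost) → (Recover, motors_on)
try grasp_ok: (Recover, grasp_ok) → (Standby, motors_on)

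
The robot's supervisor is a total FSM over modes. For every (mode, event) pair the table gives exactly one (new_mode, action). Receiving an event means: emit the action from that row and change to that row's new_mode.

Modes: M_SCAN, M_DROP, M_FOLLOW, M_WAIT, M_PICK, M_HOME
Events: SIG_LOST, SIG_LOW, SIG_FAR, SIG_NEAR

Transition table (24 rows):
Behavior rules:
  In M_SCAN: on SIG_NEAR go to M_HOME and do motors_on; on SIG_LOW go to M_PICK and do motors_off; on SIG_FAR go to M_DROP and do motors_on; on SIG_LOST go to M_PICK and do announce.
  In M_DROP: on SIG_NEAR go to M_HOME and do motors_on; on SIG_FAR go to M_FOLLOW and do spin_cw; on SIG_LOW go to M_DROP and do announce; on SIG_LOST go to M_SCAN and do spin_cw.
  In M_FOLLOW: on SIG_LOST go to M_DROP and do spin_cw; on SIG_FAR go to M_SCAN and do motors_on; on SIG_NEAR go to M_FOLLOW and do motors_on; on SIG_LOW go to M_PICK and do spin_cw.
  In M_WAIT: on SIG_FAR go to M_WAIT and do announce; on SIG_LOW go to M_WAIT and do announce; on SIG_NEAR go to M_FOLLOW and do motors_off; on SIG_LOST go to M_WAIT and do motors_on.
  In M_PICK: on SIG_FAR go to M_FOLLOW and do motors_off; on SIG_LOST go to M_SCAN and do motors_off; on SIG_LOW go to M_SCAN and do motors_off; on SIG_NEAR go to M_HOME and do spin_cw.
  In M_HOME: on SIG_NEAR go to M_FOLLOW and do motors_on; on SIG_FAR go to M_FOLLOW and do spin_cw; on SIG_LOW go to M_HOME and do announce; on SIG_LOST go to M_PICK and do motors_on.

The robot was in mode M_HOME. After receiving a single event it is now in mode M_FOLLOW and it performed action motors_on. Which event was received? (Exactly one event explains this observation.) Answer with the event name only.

try SIG_LOST: (M_HOME, SIG_LOST) → (M_PICK, motors_on)
try SIG_LOW: (M_HOME, SIG_LOW) → (M_HOME, announce)
try SIG_FAR: (M_HOME, SIG_FAR) → (M_FOLLOW, spin_cw)
try SIG_NEAR: (M_HOME, SIG_NEAR) → (M_FOLLOW, motors_on)  ← matches

SIG_NEAR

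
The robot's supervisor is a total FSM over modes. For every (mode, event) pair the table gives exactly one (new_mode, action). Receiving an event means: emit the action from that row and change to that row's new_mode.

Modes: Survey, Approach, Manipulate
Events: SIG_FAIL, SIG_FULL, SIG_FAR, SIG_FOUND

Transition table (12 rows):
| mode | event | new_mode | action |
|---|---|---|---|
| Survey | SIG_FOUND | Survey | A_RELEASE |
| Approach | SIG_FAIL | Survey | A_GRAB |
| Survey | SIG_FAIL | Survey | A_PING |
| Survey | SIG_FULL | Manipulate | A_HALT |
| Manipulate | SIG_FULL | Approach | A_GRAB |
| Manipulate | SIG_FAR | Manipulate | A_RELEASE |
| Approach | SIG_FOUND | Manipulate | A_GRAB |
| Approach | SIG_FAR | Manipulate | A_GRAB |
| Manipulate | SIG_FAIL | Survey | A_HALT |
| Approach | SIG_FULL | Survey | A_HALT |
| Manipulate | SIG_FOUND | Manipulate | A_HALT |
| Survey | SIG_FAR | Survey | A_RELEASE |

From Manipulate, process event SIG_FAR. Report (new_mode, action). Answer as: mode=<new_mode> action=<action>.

mode=Manipulate action=A_RELEASE

current mode = Manipulate; filter table to that mode:
  (Manipulate, SIG_FULL) → (Approach, A_GRAB)
  (Manipulate, SIG_FAR) → (Manipulate, A_RELEASE)  ← event matches
  (Manipulate, SIG_FAIL) → (Survey, A_HALT)
  (Manipulate, SIG_FOUND) → (Manipulate, A_HALT)
event = SIG_FAR selects (Manipulate, A_RELEASE)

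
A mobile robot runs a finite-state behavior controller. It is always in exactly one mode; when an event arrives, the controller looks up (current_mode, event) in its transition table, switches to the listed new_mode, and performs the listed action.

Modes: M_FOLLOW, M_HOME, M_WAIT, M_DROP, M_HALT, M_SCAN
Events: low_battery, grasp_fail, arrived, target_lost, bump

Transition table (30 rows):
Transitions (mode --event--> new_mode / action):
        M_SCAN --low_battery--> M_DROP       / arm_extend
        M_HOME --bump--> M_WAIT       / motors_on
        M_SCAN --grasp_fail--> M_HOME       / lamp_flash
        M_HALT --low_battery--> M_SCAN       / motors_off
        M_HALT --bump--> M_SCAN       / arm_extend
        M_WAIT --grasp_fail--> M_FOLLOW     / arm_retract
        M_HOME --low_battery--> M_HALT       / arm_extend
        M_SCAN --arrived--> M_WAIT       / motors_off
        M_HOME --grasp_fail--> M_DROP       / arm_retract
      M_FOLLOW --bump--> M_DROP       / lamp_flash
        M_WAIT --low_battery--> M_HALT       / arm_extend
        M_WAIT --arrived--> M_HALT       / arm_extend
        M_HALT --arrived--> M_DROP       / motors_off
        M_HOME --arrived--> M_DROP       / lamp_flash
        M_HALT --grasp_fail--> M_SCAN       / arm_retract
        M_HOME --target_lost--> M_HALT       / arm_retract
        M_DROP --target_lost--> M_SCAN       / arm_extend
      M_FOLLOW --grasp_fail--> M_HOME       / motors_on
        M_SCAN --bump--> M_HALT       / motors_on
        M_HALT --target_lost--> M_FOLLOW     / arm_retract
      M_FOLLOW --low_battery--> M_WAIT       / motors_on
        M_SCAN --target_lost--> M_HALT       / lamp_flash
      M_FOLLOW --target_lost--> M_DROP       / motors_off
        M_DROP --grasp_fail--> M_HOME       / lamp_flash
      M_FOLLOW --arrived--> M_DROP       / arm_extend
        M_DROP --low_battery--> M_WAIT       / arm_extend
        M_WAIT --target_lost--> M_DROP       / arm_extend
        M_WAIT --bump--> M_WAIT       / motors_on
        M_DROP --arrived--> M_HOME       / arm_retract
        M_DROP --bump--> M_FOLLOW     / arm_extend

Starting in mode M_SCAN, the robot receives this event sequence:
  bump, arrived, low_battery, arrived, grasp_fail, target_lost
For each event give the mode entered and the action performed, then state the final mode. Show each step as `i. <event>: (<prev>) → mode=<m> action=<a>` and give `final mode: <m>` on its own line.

1. bump: (M_SCAN) → mode=M_HALT action=motors_on
2. arrived: (M_HALT) → mode=M_DROP action=motors_off
3. low_battery: (M_DROP) → mode=M_WAIT action=arm_extend
4. arrived: (M_WAIT) → mode=M_HALT action=arm_extend
5. grasp_fail: (M_HALT) → mode=M_SCAN action=arm_retract
6. target_lost: (M_SCAN) → mode=M_HALT action=lamp_flash

final mode: M_HALT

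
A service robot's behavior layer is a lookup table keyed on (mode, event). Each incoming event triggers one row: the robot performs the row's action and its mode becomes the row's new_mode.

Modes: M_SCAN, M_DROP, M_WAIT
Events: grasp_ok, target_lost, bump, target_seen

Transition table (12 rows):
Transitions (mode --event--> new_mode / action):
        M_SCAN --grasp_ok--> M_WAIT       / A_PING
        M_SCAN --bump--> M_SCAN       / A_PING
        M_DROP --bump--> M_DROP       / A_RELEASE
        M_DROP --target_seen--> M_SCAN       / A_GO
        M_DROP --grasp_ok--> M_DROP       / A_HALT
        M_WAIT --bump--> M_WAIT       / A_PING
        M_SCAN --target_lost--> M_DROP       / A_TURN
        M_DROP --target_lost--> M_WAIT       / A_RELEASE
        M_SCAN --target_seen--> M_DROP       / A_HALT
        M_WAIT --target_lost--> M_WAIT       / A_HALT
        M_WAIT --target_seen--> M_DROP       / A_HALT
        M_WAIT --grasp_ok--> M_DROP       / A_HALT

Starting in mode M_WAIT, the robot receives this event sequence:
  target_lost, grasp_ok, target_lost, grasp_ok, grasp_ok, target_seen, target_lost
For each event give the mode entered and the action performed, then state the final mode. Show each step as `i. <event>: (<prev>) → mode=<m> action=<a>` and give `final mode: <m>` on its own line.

1. target_lost: (M_WAIT) → mode=M_WAIT action=A_HALT
2. grasp_ok: (M_WAIT) → mode=M_DROP action=A_HALT
3. target_lost: (M_DROP) → mode=M_WAIT action=A_RELEASE
4. grasp_ok: (M_WAIT) → mode=M_DROP action=A_HALT
5. grasp_ok: (M_DROP) → mode=M_DROP action=A_HALT
6. target_seen: (M_DROP) → mode=M_SCAN action=A_GO
7. target_lost: (M_SCAN) → mode=M_DROP action=A_TURN

final mode: M_DROP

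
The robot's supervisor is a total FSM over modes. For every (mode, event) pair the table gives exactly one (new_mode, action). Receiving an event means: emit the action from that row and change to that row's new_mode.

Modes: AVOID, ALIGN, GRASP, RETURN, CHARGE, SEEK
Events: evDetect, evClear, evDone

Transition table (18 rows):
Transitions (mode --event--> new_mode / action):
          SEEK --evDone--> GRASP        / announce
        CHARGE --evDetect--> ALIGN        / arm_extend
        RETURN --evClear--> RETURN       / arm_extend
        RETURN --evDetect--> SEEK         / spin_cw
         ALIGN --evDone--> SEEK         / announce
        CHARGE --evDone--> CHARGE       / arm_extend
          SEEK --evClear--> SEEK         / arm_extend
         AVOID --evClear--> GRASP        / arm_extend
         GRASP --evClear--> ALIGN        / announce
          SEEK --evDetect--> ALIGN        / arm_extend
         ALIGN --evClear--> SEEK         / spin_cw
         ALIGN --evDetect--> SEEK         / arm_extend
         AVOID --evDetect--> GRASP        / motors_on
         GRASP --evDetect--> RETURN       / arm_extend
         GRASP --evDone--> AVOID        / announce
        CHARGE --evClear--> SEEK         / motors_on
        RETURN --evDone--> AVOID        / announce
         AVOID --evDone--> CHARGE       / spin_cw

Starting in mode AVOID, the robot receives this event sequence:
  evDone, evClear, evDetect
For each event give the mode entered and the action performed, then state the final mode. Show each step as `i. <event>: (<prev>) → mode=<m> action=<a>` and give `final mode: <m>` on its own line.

1. evDone: (AVOID) → mode=CHARGE action=spin_cw
2. evClear: (CHARGE) → mode=SEEK action=motors_on
3. evDetect: (SEEK) → mode=ALIGN action=arm_extend

final mode: ALIGN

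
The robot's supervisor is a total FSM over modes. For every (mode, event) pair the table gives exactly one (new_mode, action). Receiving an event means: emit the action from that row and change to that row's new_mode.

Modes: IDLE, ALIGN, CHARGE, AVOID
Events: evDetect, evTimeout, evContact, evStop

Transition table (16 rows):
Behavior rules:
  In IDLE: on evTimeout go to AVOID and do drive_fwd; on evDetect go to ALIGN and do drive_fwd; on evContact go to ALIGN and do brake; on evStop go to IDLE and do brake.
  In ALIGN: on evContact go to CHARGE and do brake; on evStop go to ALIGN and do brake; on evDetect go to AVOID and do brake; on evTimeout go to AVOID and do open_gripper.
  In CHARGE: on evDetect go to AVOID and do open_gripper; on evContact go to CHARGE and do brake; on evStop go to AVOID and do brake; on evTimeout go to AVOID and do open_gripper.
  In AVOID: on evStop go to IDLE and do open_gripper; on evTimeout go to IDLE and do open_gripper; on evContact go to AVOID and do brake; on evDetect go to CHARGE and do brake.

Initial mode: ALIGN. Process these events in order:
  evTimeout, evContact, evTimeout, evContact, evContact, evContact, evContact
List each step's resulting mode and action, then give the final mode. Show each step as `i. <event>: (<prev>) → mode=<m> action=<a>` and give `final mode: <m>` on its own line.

1. evTimeout: (ALIGN) → mode=AVOID action=open_gripper
2. evContact: (AVOID) → mode=AVOID action=brake
3. evTimeout: (AVOID) → mode=IDLE action=open_gripper
4. evContact: (IDLE) → mode=ALIGN action=brake
5. evContact: (ALIGN) → mode=CHARGE action=brake
6. evContact: (CHARGE) → mode=CHARGE action=brake
7. evContact: (CHARGE) → mode=CHARGE action=brake

final mode: CHARGE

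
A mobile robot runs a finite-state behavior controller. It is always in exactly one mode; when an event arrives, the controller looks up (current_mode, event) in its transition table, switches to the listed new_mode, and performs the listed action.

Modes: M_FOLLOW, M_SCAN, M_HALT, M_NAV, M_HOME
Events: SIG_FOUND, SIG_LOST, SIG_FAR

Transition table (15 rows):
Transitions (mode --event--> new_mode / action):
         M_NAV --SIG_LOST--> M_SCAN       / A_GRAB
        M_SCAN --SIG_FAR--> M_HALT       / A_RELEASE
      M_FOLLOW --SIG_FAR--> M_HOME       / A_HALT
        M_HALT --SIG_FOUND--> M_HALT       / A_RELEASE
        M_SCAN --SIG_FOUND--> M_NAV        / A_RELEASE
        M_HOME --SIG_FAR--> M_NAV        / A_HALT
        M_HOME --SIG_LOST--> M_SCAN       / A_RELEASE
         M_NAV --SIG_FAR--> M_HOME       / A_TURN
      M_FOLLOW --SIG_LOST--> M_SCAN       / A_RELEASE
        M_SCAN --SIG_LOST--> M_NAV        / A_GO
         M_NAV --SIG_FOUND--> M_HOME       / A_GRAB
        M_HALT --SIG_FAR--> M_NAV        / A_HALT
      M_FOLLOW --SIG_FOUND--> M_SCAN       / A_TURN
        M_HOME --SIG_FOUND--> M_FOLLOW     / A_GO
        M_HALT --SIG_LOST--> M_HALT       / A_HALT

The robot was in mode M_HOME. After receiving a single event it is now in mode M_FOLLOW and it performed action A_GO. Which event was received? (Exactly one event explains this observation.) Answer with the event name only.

SIG_FOUND

try SIG_FOUND: (M_HOME, SIG_FOUND) → (M_FOLLOW, A_GO)  ← matches
try SIG_LOST: (M_HOME, SIG_LOST) → (M_SCAN, A_RELEASE)
try SIG_FAR: (M_HOME, SIG_FAR) → (M_NAV, A_HALT)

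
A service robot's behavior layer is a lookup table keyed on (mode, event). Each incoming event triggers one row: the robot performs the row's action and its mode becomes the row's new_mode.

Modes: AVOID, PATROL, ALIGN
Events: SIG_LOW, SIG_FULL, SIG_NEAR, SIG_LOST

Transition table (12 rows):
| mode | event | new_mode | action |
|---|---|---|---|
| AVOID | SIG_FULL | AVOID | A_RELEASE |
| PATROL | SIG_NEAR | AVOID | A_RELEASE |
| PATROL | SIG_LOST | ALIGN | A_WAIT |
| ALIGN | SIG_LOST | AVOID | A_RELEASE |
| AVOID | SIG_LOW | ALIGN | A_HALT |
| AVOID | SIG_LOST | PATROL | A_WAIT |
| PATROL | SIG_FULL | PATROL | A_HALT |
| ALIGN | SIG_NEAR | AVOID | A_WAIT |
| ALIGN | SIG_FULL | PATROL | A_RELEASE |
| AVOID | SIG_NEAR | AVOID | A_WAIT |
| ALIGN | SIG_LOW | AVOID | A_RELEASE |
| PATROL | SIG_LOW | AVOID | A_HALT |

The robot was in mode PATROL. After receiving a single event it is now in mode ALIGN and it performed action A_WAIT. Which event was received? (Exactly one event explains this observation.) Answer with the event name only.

try SIG_LOW: (PATROL, SIG_LOW) → (AVOID, A_HALT)
try SIG_FULL: (PATROL, SIG_FULL) → (PATROL, A_HALT)
try SIG_NEAR: (PATROL, SIG_NEAR) → (AVOID, A_RELEASE)
try SIG_LOST: (PATROL, SIG_LOST) → (ALIGN, A_WAIT)  ← matches

SIG_LOST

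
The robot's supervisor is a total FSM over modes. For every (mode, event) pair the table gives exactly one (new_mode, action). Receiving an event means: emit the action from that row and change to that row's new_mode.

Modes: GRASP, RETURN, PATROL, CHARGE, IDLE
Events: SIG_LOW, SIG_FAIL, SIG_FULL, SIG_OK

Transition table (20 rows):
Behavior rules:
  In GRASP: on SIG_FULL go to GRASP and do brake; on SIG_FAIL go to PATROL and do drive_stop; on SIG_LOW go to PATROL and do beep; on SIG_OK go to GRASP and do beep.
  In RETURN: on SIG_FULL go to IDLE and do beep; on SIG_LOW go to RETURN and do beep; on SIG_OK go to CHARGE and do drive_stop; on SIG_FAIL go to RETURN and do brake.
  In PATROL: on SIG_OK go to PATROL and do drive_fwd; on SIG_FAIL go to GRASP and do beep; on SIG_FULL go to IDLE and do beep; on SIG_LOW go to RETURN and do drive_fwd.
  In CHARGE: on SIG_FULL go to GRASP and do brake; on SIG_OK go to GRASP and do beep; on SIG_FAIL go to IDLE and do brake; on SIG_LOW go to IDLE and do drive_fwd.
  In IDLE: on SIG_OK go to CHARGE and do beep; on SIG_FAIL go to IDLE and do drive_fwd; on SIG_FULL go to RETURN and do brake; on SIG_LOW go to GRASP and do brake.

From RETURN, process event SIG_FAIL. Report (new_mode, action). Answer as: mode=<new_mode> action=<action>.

mode=RETURN action=brake

current mode = RETURN; filter table to that mode:
  (RETURN, SIG_FULL) → (IDLE, beep)
  (RETURN, SIG_LOW) → (RETURN, beep)
  (RETURN, SIG_OK) → (CHARGE, drive_stop)
  (RETURN, SIG_FAIL) → (RETURN, brake)  ← event matches
event = SIG_FAIL selects (RETURN, brake)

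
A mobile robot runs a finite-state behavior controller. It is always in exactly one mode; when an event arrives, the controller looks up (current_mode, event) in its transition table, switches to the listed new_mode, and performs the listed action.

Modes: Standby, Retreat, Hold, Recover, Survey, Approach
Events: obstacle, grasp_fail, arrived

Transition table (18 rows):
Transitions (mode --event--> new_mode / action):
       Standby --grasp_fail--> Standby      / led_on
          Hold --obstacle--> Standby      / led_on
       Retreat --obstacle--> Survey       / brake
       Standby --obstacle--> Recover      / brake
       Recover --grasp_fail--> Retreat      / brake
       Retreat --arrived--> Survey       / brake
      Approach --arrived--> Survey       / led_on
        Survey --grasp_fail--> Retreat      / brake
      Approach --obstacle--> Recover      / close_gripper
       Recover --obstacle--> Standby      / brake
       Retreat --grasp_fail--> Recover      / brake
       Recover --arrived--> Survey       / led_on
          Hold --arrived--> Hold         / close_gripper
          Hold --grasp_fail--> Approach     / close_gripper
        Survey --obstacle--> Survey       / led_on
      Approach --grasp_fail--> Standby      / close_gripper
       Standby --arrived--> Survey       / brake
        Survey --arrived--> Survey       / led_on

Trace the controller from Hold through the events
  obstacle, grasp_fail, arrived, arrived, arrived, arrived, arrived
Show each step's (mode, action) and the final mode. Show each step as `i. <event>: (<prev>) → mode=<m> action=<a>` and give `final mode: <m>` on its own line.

1. obstacle: (Hold) → mode=Standby action=led_on
2. grasp_fail: (Standby) → mode=Standby action=led_on
3. arrived: (Standby) → mode=Survey action=brake
4. arrived: (Survey) → mode=Survey action=led_on
5. arrived: (Survey) → mode=Survey action=led_on
6. arrived: (Survey) → mode=Survey action=led_on
7. arrived: (Survey) → mode=Survey action=led_on

final mode: Survey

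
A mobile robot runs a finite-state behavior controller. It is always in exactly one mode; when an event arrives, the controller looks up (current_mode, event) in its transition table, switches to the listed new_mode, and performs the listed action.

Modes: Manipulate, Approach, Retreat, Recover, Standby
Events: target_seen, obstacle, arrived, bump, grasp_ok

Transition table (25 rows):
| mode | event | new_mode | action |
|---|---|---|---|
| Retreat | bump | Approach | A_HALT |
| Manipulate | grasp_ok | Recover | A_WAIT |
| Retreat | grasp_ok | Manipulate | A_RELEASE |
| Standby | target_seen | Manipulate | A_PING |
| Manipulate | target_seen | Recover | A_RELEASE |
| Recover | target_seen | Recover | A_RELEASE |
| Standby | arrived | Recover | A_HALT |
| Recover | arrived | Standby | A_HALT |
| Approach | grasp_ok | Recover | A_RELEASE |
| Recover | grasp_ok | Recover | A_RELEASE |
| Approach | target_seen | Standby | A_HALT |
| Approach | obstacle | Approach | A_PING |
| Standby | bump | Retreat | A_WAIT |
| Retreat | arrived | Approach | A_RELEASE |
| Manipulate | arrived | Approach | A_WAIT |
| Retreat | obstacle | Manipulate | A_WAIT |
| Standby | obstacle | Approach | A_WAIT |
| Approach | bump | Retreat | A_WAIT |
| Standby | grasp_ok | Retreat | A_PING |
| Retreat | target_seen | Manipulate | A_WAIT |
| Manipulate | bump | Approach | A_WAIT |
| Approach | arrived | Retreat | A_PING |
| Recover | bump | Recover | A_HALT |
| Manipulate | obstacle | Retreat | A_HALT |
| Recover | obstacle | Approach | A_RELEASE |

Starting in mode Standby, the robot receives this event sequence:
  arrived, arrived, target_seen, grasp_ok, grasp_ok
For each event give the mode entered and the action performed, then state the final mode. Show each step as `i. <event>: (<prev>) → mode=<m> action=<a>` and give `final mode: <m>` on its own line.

final mode: Recover

1. arrived: (Standby) → mode=Recover action=A_HALT
2. arrived: (Recover) → mode=Standby action=A_HALT
3. target_seen: (Standby) → mode=Manipulate action=A_PING
4. grasp_ok: (Manipulate) → mode=Recover action=A_WAIT
5. grasp_ok: (Recover) → mode=Recover action=A_RELEASE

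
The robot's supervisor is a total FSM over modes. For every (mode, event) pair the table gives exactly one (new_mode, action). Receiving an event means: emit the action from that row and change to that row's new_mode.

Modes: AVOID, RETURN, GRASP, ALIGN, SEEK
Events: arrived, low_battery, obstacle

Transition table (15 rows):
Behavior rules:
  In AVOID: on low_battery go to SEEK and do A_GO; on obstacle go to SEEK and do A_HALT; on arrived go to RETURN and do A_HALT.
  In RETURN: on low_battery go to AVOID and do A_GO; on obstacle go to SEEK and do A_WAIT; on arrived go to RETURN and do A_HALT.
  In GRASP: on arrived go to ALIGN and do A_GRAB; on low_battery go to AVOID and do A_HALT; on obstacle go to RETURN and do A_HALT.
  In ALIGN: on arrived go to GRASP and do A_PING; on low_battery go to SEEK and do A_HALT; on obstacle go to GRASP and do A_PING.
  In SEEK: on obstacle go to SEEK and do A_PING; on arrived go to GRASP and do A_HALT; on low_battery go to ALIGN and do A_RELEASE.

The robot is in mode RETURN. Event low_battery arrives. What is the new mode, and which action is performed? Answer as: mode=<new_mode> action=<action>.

mode=AVOID action=A_GO

current mode = RETURN; filter table to that mode:
  (RETURN, low_battery) → (AVOID, A_GO)  ← event matches
  (RETURN, obstacle) → (SEEK, A_WAIT)
  (RETURN, arrived) → (RETURN, A_HALT)
event = low_battery selects (AVOID, A_GO)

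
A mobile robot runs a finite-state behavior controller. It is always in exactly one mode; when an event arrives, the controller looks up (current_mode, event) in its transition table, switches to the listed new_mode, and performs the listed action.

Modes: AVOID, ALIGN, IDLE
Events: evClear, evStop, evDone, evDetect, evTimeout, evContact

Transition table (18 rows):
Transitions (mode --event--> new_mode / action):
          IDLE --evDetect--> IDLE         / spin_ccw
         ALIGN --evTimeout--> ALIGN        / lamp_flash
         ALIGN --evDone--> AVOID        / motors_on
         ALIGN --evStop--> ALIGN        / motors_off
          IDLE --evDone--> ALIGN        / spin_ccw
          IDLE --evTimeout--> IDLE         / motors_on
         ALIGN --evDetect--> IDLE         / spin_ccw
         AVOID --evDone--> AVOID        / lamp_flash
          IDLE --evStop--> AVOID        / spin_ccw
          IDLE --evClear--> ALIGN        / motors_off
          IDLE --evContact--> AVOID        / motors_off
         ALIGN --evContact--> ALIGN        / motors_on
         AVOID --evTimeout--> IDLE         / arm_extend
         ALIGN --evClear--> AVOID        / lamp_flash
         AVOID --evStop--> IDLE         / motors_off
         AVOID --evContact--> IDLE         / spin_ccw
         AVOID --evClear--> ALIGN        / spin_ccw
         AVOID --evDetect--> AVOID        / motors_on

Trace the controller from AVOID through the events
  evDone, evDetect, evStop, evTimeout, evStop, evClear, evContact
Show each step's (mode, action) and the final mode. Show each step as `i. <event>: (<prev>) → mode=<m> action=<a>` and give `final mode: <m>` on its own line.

final mode: ALIGN

1. evDone: (AVOID) → mode=AVOID action=lamp_flash
2. evDetect: (AVOID) → mode=AVOID action=motors_on
3. evStop: (AVOID) → mode=IDLE action=motors_off
4. evTimeout: (IDLE) → mode=IDLE action=motors_on
5. evStop: (IDLE) → mode=AVOID action=spin_ccw
6. evClear: (AVOID) → mode=ALIGN action=spin_ccw
7. evContact: (ALIGN) → mode=ALIGN action=motors_on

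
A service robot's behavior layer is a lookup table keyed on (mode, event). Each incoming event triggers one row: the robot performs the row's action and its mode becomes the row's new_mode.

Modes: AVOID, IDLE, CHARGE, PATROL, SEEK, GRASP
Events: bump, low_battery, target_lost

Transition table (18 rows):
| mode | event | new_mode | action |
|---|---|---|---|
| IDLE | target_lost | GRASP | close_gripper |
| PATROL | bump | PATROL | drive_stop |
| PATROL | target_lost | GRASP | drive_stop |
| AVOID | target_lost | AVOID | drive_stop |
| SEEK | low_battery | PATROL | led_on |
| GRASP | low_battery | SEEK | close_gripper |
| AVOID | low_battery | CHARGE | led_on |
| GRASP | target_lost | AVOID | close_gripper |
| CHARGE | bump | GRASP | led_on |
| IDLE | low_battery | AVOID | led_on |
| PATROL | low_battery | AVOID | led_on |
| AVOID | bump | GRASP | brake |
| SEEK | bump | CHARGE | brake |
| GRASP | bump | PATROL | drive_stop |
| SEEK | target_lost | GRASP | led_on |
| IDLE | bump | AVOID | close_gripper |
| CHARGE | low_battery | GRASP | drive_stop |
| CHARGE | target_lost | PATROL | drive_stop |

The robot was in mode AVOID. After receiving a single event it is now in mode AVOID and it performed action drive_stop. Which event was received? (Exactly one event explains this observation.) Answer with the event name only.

try bump: (AVOID, bump) → (GRASP, brake)
try low_battery: (AVOID, low_battery) → (CHARGE, led_on)
try target_lost: (AVOID, target_lost) → (AVOID, drive_stop)  ← matches

target_lost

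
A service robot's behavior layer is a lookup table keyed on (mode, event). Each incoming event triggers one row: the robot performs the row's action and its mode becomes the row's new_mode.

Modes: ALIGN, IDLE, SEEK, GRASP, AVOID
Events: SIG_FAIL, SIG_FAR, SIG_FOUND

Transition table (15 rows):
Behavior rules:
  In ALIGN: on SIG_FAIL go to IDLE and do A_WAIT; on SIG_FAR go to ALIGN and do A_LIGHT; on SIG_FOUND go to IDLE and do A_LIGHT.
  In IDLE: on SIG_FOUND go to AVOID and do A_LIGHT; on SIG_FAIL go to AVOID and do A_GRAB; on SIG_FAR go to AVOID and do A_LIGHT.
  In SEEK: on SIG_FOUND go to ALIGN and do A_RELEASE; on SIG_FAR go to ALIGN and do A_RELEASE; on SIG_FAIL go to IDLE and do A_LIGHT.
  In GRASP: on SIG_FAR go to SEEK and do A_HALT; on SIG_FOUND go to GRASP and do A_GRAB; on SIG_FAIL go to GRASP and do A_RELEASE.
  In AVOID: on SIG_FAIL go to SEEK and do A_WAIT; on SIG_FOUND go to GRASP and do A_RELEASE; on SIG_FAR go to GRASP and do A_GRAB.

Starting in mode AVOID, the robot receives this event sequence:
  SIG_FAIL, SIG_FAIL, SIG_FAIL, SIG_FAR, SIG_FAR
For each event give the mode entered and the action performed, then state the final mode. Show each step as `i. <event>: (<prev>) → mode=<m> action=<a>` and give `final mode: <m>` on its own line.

1. SIG_FAIL: (AVOID) → mode=SEEK action=A_WAIT
2. SIG_FAIL: (SEEK) → mode=IDLE action=A_LIGHT
3. SIG_FAIL: (IDLE) → mode=AVOID action=A_GRAB
4. SIG_FAR: (AVOID) → mode=GRASP action=A_GRAB
5. SIG_FAR: (GRASP) → mode=SEEK action=A_HALT

final mode: SEEK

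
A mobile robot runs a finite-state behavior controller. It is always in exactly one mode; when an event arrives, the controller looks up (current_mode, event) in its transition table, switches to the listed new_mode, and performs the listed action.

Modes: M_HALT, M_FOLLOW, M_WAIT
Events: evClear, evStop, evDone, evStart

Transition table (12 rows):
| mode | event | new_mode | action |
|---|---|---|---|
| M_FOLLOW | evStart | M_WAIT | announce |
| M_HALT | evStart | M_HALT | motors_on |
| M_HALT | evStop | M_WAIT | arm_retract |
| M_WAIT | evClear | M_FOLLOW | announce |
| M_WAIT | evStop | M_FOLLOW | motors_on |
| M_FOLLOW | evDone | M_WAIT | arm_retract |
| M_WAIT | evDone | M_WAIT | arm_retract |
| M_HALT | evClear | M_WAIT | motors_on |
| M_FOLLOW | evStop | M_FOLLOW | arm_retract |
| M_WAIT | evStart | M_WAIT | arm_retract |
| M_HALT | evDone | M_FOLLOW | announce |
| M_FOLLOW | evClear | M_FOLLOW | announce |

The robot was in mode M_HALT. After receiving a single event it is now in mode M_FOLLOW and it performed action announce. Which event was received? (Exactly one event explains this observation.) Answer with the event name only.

try evClear: (M_HALT, evClear) → (M_WAIT, motors_on)
try evStop: (M_HALT, evStop) → (M_WAIT, arm_retract)
try evDone: (M_HALT, evDone) → (M_FOLLOW, announce)  ← matches
try evStart: (M_HALT, evStart) → (M_HALT, motors_on)

evDone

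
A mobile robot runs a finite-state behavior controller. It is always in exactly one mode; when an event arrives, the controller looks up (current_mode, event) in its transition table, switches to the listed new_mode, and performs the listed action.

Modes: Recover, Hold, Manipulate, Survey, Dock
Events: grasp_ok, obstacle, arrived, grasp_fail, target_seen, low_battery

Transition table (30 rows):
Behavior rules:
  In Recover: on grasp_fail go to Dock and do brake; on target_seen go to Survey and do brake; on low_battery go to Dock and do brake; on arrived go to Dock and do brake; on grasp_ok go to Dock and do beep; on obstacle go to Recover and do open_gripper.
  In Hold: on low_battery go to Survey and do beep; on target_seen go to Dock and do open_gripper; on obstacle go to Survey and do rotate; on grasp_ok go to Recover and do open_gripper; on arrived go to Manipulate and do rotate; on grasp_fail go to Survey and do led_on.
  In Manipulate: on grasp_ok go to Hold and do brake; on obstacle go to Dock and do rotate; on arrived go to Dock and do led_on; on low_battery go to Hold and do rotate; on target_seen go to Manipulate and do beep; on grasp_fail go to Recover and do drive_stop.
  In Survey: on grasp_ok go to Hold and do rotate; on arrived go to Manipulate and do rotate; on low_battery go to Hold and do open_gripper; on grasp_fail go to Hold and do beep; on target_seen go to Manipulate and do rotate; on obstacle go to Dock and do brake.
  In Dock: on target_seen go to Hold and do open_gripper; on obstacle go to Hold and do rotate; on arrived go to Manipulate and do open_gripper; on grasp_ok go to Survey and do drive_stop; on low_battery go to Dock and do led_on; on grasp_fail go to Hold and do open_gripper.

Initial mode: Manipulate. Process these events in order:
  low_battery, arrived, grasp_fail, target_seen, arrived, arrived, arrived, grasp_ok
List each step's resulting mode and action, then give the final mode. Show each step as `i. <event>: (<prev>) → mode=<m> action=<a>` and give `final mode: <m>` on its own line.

final mode: Hold

1. low_battery: (Manipulate) → mode=Hold action=rotate
2. arrived: (Hold) → mode=Manipulate action=rotate
3. grasp_fail: (Manipulate) → mode=Recover action=drive_stop
4. target_seen: (Recover) → mode=Survey action=brake
5. arrived: (Survey) → mode=Manipulate action=rotate
6. arrived: (Manipulate) → mode=Dock action=led_on
7. arrived: (Dock) → mode=Manipulate action=open_gripper
8. grasp_ok: (Manipulate) → mode=Hold action=brake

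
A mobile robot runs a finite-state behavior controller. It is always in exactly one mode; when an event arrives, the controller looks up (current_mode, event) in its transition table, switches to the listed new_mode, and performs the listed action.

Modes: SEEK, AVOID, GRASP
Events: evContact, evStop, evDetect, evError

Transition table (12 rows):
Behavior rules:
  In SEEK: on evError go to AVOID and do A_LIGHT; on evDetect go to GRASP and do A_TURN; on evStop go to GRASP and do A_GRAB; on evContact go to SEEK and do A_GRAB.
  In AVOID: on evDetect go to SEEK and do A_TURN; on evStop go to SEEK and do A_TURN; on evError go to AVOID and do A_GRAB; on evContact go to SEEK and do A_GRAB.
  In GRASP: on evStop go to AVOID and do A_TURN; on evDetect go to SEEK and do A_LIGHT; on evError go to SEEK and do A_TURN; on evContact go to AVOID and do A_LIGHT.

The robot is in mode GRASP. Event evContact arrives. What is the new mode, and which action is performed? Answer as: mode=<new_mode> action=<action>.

mode=AVOID action=A_LIGHT

current mode = GRASP; filter table to that mode:
  (GRASP, evStop) → (AVOID, A_TURN)
  (GRASP, evDetect) → (SEEK, A_LIGHT)
  (GRASP, evError) → (SEEK, A_TURN)
  (GRASP, evContact) → (AVOID, A_LIGHT)  ← event matches
event = evContact selects (AVOID, A_LIGHT)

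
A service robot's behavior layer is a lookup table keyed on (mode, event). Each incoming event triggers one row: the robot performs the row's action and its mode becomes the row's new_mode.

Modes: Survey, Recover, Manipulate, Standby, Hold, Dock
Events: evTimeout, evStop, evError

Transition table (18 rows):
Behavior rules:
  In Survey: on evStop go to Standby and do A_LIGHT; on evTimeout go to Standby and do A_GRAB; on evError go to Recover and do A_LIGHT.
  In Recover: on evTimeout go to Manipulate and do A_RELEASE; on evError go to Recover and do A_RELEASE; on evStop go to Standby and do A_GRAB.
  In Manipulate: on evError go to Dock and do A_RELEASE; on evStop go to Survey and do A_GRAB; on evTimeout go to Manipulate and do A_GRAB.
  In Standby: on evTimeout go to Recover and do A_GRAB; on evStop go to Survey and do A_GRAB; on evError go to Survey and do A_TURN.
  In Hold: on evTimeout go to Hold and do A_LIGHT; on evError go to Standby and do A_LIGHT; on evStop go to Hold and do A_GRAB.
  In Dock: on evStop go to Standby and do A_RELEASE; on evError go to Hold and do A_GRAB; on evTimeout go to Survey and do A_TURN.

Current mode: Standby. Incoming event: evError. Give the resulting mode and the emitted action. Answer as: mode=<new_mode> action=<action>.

current mode = Standby; filter table to that mode:
  (Standby, evTimeout) → (Recover, A_GRAB)
  (Standby, evStop) → (Survey, A_GRAB)
  (Standby, evError) → (Survey, A_TURN)  ← event matches
event = evError selects (Survey, A_TURN)

mode=Survey action=A_TURN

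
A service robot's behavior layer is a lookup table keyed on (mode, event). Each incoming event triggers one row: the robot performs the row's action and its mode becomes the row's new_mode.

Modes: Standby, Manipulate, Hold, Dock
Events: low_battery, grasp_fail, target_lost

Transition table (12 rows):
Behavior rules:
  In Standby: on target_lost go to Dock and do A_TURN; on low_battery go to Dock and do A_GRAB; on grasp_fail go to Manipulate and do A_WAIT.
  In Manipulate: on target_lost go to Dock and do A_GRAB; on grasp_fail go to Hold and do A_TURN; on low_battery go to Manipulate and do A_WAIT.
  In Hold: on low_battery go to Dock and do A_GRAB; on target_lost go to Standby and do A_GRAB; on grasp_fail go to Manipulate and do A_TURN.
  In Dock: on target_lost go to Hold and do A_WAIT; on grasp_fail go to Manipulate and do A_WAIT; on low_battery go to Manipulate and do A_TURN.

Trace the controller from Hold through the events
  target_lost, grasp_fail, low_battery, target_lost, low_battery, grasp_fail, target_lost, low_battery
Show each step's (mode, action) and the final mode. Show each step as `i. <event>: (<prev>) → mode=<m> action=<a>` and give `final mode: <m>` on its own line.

1. target_lost: (Hold) → mode=Standby action=A_GRAB
2. grasp_fail: (Standby) → mode=Manipulate action=A_WAIT
3. low_battery: (Manipulate) → mode=Manipulate action=A_WAIT
4. target_lost: (Manipulate) → mode=Dock action=A_GRAB
5. low_battery: (Dock) → mode=Manipulate action=A_TURN
6. grasp_fail: (Manipulate) → mode=Hold action=A_TURN
7. target_lost: (Hold) → mode=Standby action=A_GRAB
8. low_battery: (Standby) → mode=Dock action=A_GRAB

final mode: Dock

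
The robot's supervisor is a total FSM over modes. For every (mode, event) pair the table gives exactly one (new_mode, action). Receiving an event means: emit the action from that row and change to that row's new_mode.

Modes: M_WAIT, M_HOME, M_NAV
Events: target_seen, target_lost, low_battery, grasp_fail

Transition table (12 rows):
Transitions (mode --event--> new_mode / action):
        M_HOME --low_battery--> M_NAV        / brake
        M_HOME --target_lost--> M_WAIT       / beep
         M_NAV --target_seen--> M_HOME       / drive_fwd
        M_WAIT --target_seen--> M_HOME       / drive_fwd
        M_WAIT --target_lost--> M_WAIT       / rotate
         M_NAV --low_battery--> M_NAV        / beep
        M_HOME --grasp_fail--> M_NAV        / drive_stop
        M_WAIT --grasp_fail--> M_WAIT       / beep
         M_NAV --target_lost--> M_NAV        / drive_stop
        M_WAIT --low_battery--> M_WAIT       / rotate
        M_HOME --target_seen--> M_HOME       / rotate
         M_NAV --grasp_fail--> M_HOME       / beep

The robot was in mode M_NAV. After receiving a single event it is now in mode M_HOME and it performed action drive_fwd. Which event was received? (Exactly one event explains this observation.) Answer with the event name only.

target_seen

try target_seen: (M_NAV, target_seen) → (M_HOME, drive_fwd)  ← matches
try target_lost: (M_NAV, target_lost) → (M_NAV, drive_stop)
try low_battery: (M_NAV, low_battery) → (M_NAV, beep)
try grasp_fail: (M_NAV, grasp_fail) → (M_HOME, beep)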